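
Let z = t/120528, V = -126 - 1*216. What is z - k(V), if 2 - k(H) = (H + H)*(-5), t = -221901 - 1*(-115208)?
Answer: 411858011/120528 ≈ 3417.1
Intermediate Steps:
t = -106693 (t = -221901 + 115208 = -106693)
V = -342 (V = -126 - 216 = -342)
k(H) = 2 + 10*H (k(H) = 2 - (H + H)*(-5) = 2 - 2*H*(-5) = 2 - (-10)*H = 2 + 10*H)
z = -106693/120528 ≈ -0.88521
z - k(V) = -106693/120528 - (2 + 10*(-342)) = -106693/120528 - (2 - 3420) = -106693/120528 - 1*(-3418) = -106693/120528 + 3418 = 411858011/120528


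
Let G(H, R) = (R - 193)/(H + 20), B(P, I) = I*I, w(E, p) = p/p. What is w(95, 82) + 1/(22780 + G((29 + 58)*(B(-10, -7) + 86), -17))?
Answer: 53603651/53601298 ≈ 1.0000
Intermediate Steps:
w(E, p) = 1
B(P, I) = I²
G(H, R) = (-193 + R)/(20 + H)
w(95, 82) + 1/(22780 + G((29 + 58)*(B(-10, -7) + 86), -17)) = 1 + 1/(22780 + (-193 - 17)/(20 + (29 + 58)*((-7)² + 86))) = 1 + 1/(22780 - 210/(20 + 87*(49 + 86))) = 1 + 1/(22780 - 210/(20 + 87*135)) = 1 + 1/(22780 - 210/(20 + 11745)) = 1 + 1/(22780 - 210/11765) = 1 + 1/(22780 + (1/11765)*(-210)) = 1 + 1/(22780 - 42/2353) = 1 + 1/(53601298/2353) = 1 + 2353/53601298 = 53603651/53601298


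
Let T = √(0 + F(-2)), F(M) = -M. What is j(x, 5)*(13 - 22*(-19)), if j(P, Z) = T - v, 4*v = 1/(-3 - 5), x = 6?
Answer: 431/32 + 431*√2 ≈ 623.00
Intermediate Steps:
v = -1/32 (v = 1/(4*(-3 - 5)) = (¼)/(-8) = (¼)*(-⅛) = -1/32 ≈ -0.031250)
T = √2 (T = √(0 - 1*(-2)) = √(0 + 2) = √2 ≈ 1.4142)
j(P, Z) = 1/32 + √2 (j(P, Z) = √2 - 1*(-1/32) = √2 + 1/32 = 1/32 + √2)
j(x, 5)*(13 - 22*(-19)) = (1/32 + √2)*(13 - 22*(-19)) = (1/32 + √2)*(13 + 418) = (1/32 + √2)*431 = 431/32 + 431*√2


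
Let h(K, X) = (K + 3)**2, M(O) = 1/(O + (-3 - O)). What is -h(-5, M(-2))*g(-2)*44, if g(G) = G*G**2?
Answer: 1408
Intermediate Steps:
g(G) = G**3
M(O) = -1/3 (M(O) = 1/(-3) = -1/3)
h(K, X) = (3 + K)**2
-h(-5, M(-2))*g(-2)*44 = -(3 - 5)**2*(-2)**3*44 = -(-2)**2*(-8)*44 = -4*(-8)*44 = -(-32)*44 = -1*(-1408) = 1408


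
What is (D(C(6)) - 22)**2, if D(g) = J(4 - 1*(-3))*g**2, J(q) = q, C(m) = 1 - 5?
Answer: 8100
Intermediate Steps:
C(m) = -4
D(g) = 7*g**2 (D(g) = (4 - 1*(-3))*g**2 = (4 + 3)*g**2 = 7*g**2)
(D(C(6)) - 22)**2 = (7*(-4)**2 - 22)**2 = (7*16 - 22)**2 = (112 - 22)**2 = 90**2 = 8100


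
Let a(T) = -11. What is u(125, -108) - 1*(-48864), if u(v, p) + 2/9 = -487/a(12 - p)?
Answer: 4841897/99 ≈ 48908.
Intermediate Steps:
u(v, p) = 4361/99 (u(v, p) = -2/9 - 487/(-11) = -2/9 - 487*(-1/11) = -2/9 + 487/11 = 4361/99)
u(125, -108) - 1*(-48864) = 4361/99 - 1*(-48864) = 4361/99 + 48864 = 4841897/99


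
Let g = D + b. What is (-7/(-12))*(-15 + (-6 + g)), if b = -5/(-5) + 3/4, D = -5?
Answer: -679/48 ≈ -14.146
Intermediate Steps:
b = 7/4 (b = -5*(-⅕) + 3*(¼) = 1 + ¾ = 7/4 ≈ 1.7500)
g = -13/4 (g = -5 + 7/4 = -13/4 ≈ -3.2500)
(-7/(-12))*(-15 + (-6 + g)) = (-7/(-12))*(-15 + (-6 - 13/4)) = (-7*(-1/12))*(-15 - 37/4) = (7/12)*(-97/4) = -679/48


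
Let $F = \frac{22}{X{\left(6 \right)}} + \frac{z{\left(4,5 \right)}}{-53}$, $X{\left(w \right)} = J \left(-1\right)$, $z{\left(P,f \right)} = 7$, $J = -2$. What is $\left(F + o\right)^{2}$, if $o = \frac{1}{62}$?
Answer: $\frac{1279135225}{10797796} \approx 118.46$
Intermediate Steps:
$o = \frac{1}{62} \approx 0.016129$
$X{\left(w \right)} = 2$ ($X{\left(w \right)} = \left(-2\right) \left(-1\right) = 2$)
$F = \frac{576}{53}$ ($F = \frac{22}{2} + \frac{7}{-53} = 22 \cdot \frac{1}{2} + 7 \left(- \frac{1}{53}\right) = 11 - \frac{7}{53} = \frac{576}{53} \approx 10.868$)
$\left(F + o\right)^{2} = \left(\frac{576}{53} + \frac{1}{62}\right)^{2} = \left(\frac{35765}{3286}\right)^{2} = \frac{1279135225}{10797796}$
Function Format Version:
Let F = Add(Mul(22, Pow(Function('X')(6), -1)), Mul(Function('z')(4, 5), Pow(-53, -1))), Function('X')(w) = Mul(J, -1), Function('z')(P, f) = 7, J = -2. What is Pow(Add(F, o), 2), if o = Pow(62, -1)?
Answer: Rational(1279135225, 10797796) ≈ 118.46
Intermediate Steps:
o = Rational(1, 62) ≈ 0.016129
Function('X')(w) = 2 (Function('X')(w) = Mul(-2, -1) = 2)
F = Rational(576, 53) (F = Add(Mul(22, Pow(2, -1)), Mul(7, Pow(-53, -1))) = Add(Mul(22, Rational(1, 2)), Mul(7, Rational(-1, 53))) = Add(11, Rational(-7, 53)) = Rational(576, 53) ≈ 10.868)
Pow(Add(F, o), 2) = Pow(Add(Rational(576, 53), Rational(1, 62)), 2) = Pow(Rational(35765, 3286), 2) = Rational(1279135225, 10797796)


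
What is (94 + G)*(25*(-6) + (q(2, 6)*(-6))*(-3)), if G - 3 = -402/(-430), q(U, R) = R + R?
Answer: 1389696/215 ≈ 6463.7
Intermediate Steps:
q(U, R) = 2*R
G = 846/215 (G = 3 - 402/(-430) = 3 - 402*(-1/430) = 3 + 201/215 = 846/215 ≈ 3.9349)
(94 + G)*(25*(-6) + (q(2, 6)*(-6))*(-3)) = (94 + 846/215)*(25*(-6) + ((2*6)*(-6))*(-3)) = 21056*(-150 + (12*(-6))*(-3))/215 = 21056*(-150 - 72*(-3))/215 = 21056*(-150 + 216)/215 = (21056/215)*66 = 1389696/215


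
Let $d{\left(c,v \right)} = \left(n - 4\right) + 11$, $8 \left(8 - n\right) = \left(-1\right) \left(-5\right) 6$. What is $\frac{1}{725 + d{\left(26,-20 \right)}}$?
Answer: $\frac{4}{2945} \approx 0.0013582$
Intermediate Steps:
$n = \frac{17}{4}$ ($n = 8 - \frac{\left(-1\right) \left(-5\right) 6}{8} = 8 - \frac{5 \cdot 6}{8} = 8 - \frac{15}{4} = \frac{17}{4} \approx 4.25$)
$d{\left(c,v \right)} = \frac{45}{4}$ ($d{\left(c,v \right)} = \left(\frac{17}{4} - 4\right) + 11 = \frac{1}{4} + 11 = \frac{45}{4}$)
$\frac{1}{725 + d{\left(26,-20 \right)}} = \frac{1}{725 + \frac{45}{4}} = \frac{1}{\frac{2945}{4}} = \frac{4}{2945}$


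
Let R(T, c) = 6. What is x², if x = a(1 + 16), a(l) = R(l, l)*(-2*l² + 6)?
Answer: 11778624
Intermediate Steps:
a(l) = 36 - 12*l² (a(l) = 6*(-2*l² + 6) = 6*(6 - 2*l²) = 36 - 12*l²)
x = -3432 (x = 36 - 12*(1 + 16)² = 36 - 12*17² = 36 - 12*289 = 36 - 3468 = -3432)
x² = (-3432)² = 11778624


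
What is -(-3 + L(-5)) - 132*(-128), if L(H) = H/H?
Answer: 16898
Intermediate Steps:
L(H) = 1
-(-3 + L(-5)) - 132*(-128) = -(-3 + 1) - 132*(-128) = -1*(-2) + 16896 = 2 + 16896 = 16898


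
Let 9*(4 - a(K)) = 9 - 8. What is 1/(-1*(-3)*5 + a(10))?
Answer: 9/170 ≈ 0.052941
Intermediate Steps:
a(K) = 35/9 (a(K) = 4 - (9 - 8)/9 = 4 - ⅑*1 = 4 - ⅑ = 35/9)
1/(-1*(-3)*5 + a(10)) = 1/(-1*(-3)*5 + 35/9) = 1/(3*5 + 35/9) = 1/(15 + 35/9) = 1/(170/9) = 9/170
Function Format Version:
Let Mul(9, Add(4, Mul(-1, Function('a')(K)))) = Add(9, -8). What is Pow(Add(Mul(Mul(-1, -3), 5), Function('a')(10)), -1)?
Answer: Rational(9, 170) ≈ 0.052941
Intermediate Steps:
Function('a')(K) = Rational(35, 9) (Function('a')(K) = Add(4, Mul(Rational(-1, 9), Add(9, -8))) = Add(4, Mul(Rational(-1, 9), 1)) = Add(4, Rational(-1, 9)) = Rational(35, 9))
Pow(Add(Mul(Mul(-1, -3), 5), Function('a')(10)), -1) = Pow(Add(Mul(Mul(-1, -3), 5), Rational(35, 9)), -1) = Pow(Add(Mul(3, 5), Rational(35, 9)), -1) = Pow(Add(15, Rational(35, 9)), -1) = Pow(Rational(170, 9), -1) = Rational(9, 170)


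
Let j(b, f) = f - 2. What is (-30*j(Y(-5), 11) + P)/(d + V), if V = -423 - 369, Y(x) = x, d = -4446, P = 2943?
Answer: -99/194 ≈ -0.51031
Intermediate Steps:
j(b, f) = -2 + f
V = -792
(-30*j(Y(-5), 11) + P)/(d + V) = (-30*(-2 + 11) + 2943)/(-4446 - 792) = (-30*9 + 2943)/(-5238) = (-270 + 2943)*(-1/5238) = 2673*(-1/5238) = -99/194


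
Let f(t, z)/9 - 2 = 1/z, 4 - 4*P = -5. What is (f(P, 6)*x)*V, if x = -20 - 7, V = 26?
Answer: -13689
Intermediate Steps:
P = 9/4 (P = 1 - ¼*(-5) = 1 + 5/4 = 9/4 ≈ 2.2500)
f(t, z) = 18 + 9/z
x = -27
(f(P, 6)*x)*V = ((18 + 9/6)*(-27))*26 = ((18 + 9*(⅙))*(-27))*26 = ((18 + 3/2)*(-27))*26 = ((39/2)*(-27))*26 = -1053/2*26 = -13689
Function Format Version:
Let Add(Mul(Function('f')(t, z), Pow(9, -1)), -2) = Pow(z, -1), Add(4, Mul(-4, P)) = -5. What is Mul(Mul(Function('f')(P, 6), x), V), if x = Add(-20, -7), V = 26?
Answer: -13689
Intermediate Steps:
P = Rational(9, 4) (P = Add(1, Mul(Rational(-1, 4), -5)) = Add(1, Rational(5, 4)) = Rational(9, 4) ≈ 2.2500)
Function('f')(t, z) = Add(18, Mul(9, Pow(z, -1)))
x = -27
Mul(Mul(Function('f')(P, 6), x), V) = Mul(Mul(Add(18, Mul(9, Pow(6, -1))), -27), 26) = Mul(Mul(Add(18, Mul(9, Rational(1, 6))), -27), 26) = Mul(Mul(Add(18, Rational(3, 2)), -27), 26) = Mul(Mul(Rational(39, 2), -27), 26) = Mul(Rational(-1053, 2), 26) = -13689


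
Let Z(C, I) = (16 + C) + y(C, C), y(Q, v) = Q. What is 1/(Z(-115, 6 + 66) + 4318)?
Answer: 1/4104 ≈ 0.00024366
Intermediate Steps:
Z(C, I) = 16 + 2*C (Z(C, I) = (16 + C) + C = 16 + 2*C)
1/(Z(-115, 6 + 66) + 4318) = 1/((16 + 2*(-115)) + 4318) = 1/((16 - 230) + 4318) = 1/(-214 + 4318) = 1/4104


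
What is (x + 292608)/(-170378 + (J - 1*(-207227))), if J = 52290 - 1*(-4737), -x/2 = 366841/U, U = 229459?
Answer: 33570402695/10770346542 ≈ 3.1169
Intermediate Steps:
x = -733682/229459 ≈ -3.1974
J = 57027 (J = 52290 + 4737 = 57027)
(x + 292608)/(-170378 + (J - 1*(-207227))) = (-733682/229459 + 292608)/(-170378 + (57027 - 1*(-207227))) = 67140805390/(229459*(-170378 + (57027 + 207227))) = 67140805390/(229459*(-170378 + 264254)) = (67140805390/229459)/93876 = (67140805390/229459)*(1/93876) = 33570402695/10770346542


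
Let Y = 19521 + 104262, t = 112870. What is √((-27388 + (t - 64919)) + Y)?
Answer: √144346 ≈ 379.93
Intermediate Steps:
Y = 123783
√((-27388 + (t - 64919)) + Y) = √((-27388 + (112870 - 64919)) + 123783) = √((-27388 + 47951) + 123783) = √(20563 + 123783) = √144346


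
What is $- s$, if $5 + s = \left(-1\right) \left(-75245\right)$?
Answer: $-75240$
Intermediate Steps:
$s = 75240$ ($s = -5 - -75245 = -5 + 75245 = 75240$)
$- s = \left(-1\right) 75240 = -75240$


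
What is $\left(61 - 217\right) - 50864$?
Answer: $-51020$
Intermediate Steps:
$\left(61 - 217\right) - 50864 = -156 - 50864 = -51020$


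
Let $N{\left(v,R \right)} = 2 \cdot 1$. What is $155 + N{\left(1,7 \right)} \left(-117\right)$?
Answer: $-79$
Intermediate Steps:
$N{\left(v,R \right)} = 2$
$155 + N{\left(1,7 \right)} \left(-117\right) = 155 + 2 \left(-117\right) = 155 - 234 = -79$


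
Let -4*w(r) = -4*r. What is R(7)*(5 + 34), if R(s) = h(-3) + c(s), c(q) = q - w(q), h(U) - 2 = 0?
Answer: 78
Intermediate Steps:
h(U) = 2 (h(U) = 2 + 0 = 2)
w(r) = r (w(r) = -(-1)*r = r)
c(q) = 0 (c(q) = q - q = 0)
R(s) = 2 (R(s) = 2 + 0 = 2)
R(7)*(5 + 34) = 2*(5 + 34) = 2*39 = 78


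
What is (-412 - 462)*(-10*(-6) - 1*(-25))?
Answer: -74290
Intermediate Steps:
(-412 - 462)*(-10*(-6) - 1*(-25)) = -874*(60 + 25) = -874*85 = -74290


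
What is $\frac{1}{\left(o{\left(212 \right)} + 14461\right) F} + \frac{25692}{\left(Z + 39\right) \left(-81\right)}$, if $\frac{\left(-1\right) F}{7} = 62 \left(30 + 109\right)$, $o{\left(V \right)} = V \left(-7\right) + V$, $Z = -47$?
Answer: $\frac{425866103380}{10741134789} \approx 39.648$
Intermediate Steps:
$o{\left(V \right)} = - 6 V$ ($o{\left(V \right)} = - 7 V + V = - 6 V$)
$F = -60326$ ($F = - 7 \cdot 62 \left(30 + 109\right) = - 7 \cdot 62 \cdot 139 = \left(-7\right) 8618 = -60326$)
$\frac{1}{\left(o{\left(212 \right)} + 14461\right) F} + \frac{25692}{\left(Z + 39\right) \left(-81\right)} = \frac{1}{\left(\left(-6\right) 212 + 14461\right) \left(-60326\right)} + \frac{25692}{\left(-47 + 39\right) \left(-81\right)} = \frac{1}{-1272 + 14461} \left(- \frac{1}{60326}\right) + \frac{25692}{\left(-8\right) \left(-81\right)} = \frac{1}{13189} \left(- \frac{1}{60326}\right) + \frac{25692}{648} = \frac{1}{13189} \left(- \frac{1}{60326}\right) + 25692 \cdot \frac{1}{648} = - \frac{1}{795639614} + \frac{2141}{54} = \frac{425866103380}{10741134789}$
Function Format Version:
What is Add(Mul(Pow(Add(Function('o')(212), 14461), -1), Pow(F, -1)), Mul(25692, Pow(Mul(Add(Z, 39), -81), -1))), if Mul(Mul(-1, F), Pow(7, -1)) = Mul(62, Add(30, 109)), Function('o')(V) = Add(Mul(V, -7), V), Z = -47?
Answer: Rational(425866103380, 10741134789) ≈ 39.648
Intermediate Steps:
Function('o')(V) = Mul(-6, V) (Function('o')(V) = Add(Mul(-7, V), V) = Mul(-6, V))
F = -60326 (F = Mul(-7, Mul(62, Add(30, 109))) = Mul(-7, Mul(62, 139)) = Mul(-7, 8618) = -60326)
Add(Mul(Pow(Add(Function('o')(212), 14461), -1), Pow(F, -1)), Mul(25692, Pow(Mul(Add(Z, 39), -81), -1))) = Add(Mul(Pow(Add(Mul(-6, 212), 14461), -1), Pow(-60326, -1)), Mul(25692, Pow(Mul(Add(-47, 39), -81), -1))) = Add(Mul(Pow(Add(-1272, 14461), -1), Rational(-1, 60326)), Mul(25692, Pow(Mul(-8, -81), -1))) = Add(Mul(Pow(13189, -1), Rational(-1, 60326)), Mul(25692, Pow(648, -1))) = Add(Mul(Rational(1, 13189), Rational(-1, 60326)), Mul(25692, Rational(1, 648))) = Add(Rational(-1, 795639614), Rational(2141, 54)) = Rational(425866103380, 10741134789)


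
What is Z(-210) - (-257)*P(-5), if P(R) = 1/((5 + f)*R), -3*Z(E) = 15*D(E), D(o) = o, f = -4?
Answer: 4993/5 ≈ 998.60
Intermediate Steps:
Z(E) = -5*E
P(R) = 1/R (P(R) = 1/((5 - 4)*R) = 1/(1*R) = 1/R)
Z(-210) - (-257)*P(-5) = -5*(-210) - (-257)/(-5) = 1050 - (-257)*(-1)/5 = 1050 - 1*257/5 = 1050 - 257/5 = 4993/5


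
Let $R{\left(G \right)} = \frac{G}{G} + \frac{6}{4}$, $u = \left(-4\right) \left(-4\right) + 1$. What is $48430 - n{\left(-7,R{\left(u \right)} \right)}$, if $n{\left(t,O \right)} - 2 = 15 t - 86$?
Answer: $48619$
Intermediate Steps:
$u = 17$ ($u = 16 + 1 = 17$)
$R{\left(G \right)} = \frac{5}{2}$ ($R{\left(G \right)} = 1 + 6 \cdot \frac{1}{4} = 1 + \frac{3}{2} = \frac{5}{2}$)
$n{\left(t,O \right)} = -84 + 15 t$ ($n{\left(t,O \right)} = 2 + \left(15 t - 86\right) = 2 + \left(-86 + 15 t\right) = -84 + 15 t$)
$48430 - n{\left(-7,R{\left(u \right)} \right)} = 48430 - \left(-84 + 15 \left(-7\right)\right) = 48430 - \left(-84 - 105\right) = 48430 - -189 = 48430 + 189 = 48619$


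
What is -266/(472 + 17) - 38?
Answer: -18848/489 ≈ -38.544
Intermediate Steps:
-266/(472 + 17) - 38 = -266/489 - 38 = -18848/489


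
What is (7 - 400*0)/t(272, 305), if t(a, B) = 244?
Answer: 7/244 ≈ 0.028689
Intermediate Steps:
(7 - 400*0)/t(272, 305) = (7 - 400*0)/244 = (7 - 10*0)*(1/244) = (7 + 0)*(1/244) = 7*(1/244) = 7/244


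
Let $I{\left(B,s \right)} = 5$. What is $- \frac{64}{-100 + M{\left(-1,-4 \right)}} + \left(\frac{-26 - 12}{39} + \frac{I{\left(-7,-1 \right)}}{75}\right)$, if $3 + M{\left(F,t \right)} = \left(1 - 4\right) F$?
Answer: $- \frac{87}{325} \approx -0.26769$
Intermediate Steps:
$M{\left(F,t \right)} = -3 - 3 F$ ($M{\left(F,t \right)} = -3 + \left(1 - 4\right) F = -3 - 3 F$)
$- \frac{64}{-100 + M{\left(-1,-4 \right)}} + \left(\frac{-26 - 12}{39} + \frac{I{\left(-7,-1 \right)}}{75}\right) = - \frac{64}{-100 - 0} + \left(\frac{-26 - 12}{39} + \frac{5}{75}\right) = - \frac{64}{-100 + \left(-3 + 3\right)} + \left(\left(-26 - 12\right) \frac{1}{39} + 5 \cdot \frac{1}{75}\right) = - \frac{64}{-100 + 0} + \left(\left(-38\right) \frac{1}{39} + \frac{1}{15}\right) = - \frac{64}{-100} + \left(- \frac{38}{39} + \frac{1}{15}\right) = \left(-64\right) \left(- \frac{1}{100}\right) - \frac{59}{65} = \frac{16}{25} - \frac{59}{65} = - \frac{87}{325}$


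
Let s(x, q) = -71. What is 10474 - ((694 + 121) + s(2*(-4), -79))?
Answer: 9730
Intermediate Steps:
10474 - ((694 + 121) + s(2*(-4), -79)) = 10474 - ((694 + 121) - 71) = 10474 - (815 - 71) = 10474 - 1*744 = 10474 - 744 = 9730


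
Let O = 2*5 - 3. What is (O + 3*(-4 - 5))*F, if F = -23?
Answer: 460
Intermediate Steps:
O = 7 (O = 10 - 3 = 7)
(O + 3*(-4 - 5))*F = (7 + 3*(-4 - 5))*(-23) = (7 + 3*(-9))*(-23) = (7 - 27)*(-23) = -20*(-23) = 460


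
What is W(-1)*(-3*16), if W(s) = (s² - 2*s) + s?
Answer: -96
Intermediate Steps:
W(s) = s² - s
W(-1)*(-3*16) = (-(-1 - 1))*(-3*16) = -1*(-2)*(-48) = 2*(-48) = -96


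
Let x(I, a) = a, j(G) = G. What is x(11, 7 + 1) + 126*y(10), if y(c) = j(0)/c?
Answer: 8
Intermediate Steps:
y(c) = 0 (y(c) = 0/c = 0)
x(11, 7 + 1) + 126*y(10) = (7 + 1) + 126*0 = 8 + 0 = 8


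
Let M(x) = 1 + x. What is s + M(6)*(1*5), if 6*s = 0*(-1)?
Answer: 35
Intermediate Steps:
s = 0 (s = (0*(-1))/6 = (⅙)*0 = 0)
s + M(6)*(1*5) = 0 + (1 + 6)*(1*5) = 0 + 7*5 = 0 + 35 = 35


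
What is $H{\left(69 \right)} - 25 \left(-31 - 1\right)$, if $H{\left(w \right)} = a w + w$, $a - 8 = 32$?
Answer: $3629$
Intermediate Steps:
$a = 40$ ($a = 8 + 32 = 40$)
$H{\left(w \right)} = 41 w$ ($H{\left(w \right)} = 40 w + w = 41 w$)
$H{\left(69 \right)} - 25 \left(-31 - 1\right) = 41 \cdot 69 - 25 \left(-31 - 1\right) = 2829 - 25 \left(-32\right) = 2829 - -800 = 2829 + 800 = 3629$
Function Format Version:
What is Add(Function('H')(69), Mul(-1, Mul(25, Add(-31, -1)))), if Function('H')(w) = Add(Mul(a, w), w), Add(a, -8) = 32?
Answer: 3629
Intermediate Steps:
a = 40 (a = Add(8, 32) = 40)
Function('H')(w) = Mul(41, w) (Function('H')(w) = Add(Mul(40, w), w) = Mul(41, w))
Add(Function('H')(69), Mul(-1, Mul(25, Add(-31, -1)))) = Add(Mul(41, 69), Mul(-1, Mul(25, Add(-31, -1)))) = Add(2829, Mul(-1, Mul(25, -32))) = Add(2829, Mul(-1, -800)) = Add(2829, 800) = 3629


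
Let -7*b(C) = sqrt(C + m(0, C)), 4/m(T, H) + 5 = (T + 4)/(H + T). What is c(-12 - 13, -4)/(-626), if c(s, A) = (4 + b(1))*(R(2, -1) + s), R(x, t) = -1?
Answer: 52/313 - 13*I*sqrt(3)/2191 ≈ 0.16613 - 0.010277*I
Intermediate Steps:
m(T, H) = 4/(-5 + (4 + T)/(H + T)) (m(T, H) = 4/(-5 + (T + 4)/(H + T)) = 4/(-5 + (4 + T)/(H + T)))
b(C) = -sqrt(C - 4*C/(-4 + 5*C))/7 (b(C) = -sqrt(C + 4*(-C - 1*0)/(-4 + 4*0 + 5*C))/7 = -sqrt(C + 4*(-C + 0)/(-4 + 0 + 5*C))/7 = -sqrt(C + 4*(-C)/(-4 + 5*C))/7 = -sqrt(C - 4*C/(-4 + 5*C))/7)
c(s, A) = (-1 + s)*(4 - I*sqrt(3)/7) (c(s, A) = (4 - sqrt(-8 + 5*1)/sqrt(-4 + 5*1)/7)*(-1 + s) = (4 - sqrt(-8 + 5)/sqrt(-4 + 5)/7)*(-1 + s) = (4 - I*sqrt(3)/7)*(-1 + s) = (-1 + s)*(4 - I*sqrt(3)/7))
c(-12 - 13, -4)/(-626) = (-4 + 4*(-12 - 13) + I*sqrt(3)/7 - I*(-12 - 13)*sqrt(3)/7)/(-626) = (-4 + 4*(-25) + I*sqrt(3)/7 - 1/7*I*(-25)*sqrt(3))*(-1/626) = (-4 - 100 + I*sqrt(3)/7 + 25*I*sqrt(3)/7)*(-1/626) = (-104 + 26*I*sqrt(3)/7)*(-1/626) = 52/313 - 13*I*sqrt(3)/2191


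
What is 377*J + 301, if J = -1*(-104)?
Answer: 39509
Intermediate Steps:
J = 104
377*J + 301 = 377*104 + 301 = 39208 + 301 = 39509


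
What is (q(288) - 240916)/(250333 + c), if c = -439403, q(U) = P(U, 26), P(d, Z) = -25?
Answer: 240941/189070 ≈ 1.2743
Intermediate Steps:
q(U) = -25
(q(288) - 240916)/(250333 + c) = (-25 - 240916)/(250333 - 439403) = -240941/(-189070) = -240941*(-1/189070) = 240941/189070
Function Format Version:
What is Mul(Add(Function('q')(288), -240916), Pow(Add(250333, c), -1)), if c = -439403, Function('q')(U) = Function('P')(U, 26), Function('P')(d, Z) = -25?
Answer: Rational(240941, 189070) ≈ 1.2743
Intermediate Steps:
Function('q')(U) = -25
Mul(Add(Function('q')(288), -240916), Pow(Add(250333, c), -1)) = Mul(Add(-25, -240916), Pow(Add(250333, -439403), -1)) = Mul(-240941, Pow(-189070, -1)) = Mul(-240941, Rational(-1, 189070)) = Rational(240941, 189070)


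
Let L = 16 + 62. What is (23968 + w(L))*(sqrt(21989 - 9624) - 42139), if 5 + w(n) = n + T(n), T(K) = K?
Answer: -1016350541 + 24119*sqrt(12365) ≈ -1.0137e+9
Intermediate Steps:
L = 78
w(n) = -5 + 2*n (w(n) = -5 + (n + n) = -5 + 2*n)
(23968 + w(L))*(sqrt(21989 - 9624) - 42139) = (23968 + (-5 + 2*78))*(sqrt(21989 - 9624) - 42139) = (23968 + (-5 + 156))*(sqrt(12365) - 42139) = (23968 + 151)*(-42139 + sqrt(12365)) = 24119*(-42139 + sqrt(12365)) = -1016350541 + 24119*sqrt(12365)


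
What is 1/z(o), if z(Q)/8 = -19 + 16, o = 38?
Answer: -1/24 ≈ -0.041667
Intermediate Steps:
z(Q) = -24 (z(Q) = 8*(-19 + 16) = 8*(-3) = -24)
1/z(o) = 1/(-24) = -1/24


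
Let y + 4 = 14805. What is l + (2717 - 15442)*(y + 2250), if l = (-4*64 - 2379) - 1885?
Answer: -216978495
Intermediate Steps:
y = 14801 (y = -4 + 14805 = 14801)
l = -4520 (l = (-256 - 2379) - 1885 = -2635 - 1885 = -4520)
l + (2717 - 15442)*(y + 2250) = -4520 + (2717 - 15442)*(14801 + 2250) = -4520 - 12725*17051 = -4520 - 216973975 = -216978495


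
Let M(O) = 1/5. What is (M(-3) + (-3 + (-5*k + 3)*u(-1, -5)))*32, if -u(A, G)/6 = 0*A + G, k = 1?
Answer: -10048/5 ≈ -2009.6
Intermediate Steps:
M(O) = ⅕
u(A, G) = -6*G (u(A, G) = -6*(0*A + G) = -6*(0 + G) = -6*G)
(M(-3) + (-3 + (-5*k + 3)*u(-1, -5)))*32 = (⅕ + (-3 + (-5*1 + 3)*(-6*(-5))))*32 = (⅕ + (-3 + (-5 + 3)*30))*32 = (⅕ + (-3 - 2*30))*32 = (⅕ + (-3 - 60))*32 = (⅕ - 63)*32 = -314/5*32 = -10048/5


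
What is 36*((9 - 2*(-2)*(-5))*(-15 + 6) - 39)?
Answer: 2160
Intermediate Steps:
36*((9 - 2*(-2)*(-5))*(-15 + 6) - 39) = 36*((9 + 4*(-5))*(-9) - 39) = 36*((9 - 20)*(-9) - 39) = 36*(-11*(-9) - 39) = 36*(99 - 39) = 36*60 = 2160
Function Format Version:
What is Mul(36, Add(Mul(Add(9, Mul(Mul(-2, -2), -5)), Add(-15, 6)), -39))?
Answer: 2160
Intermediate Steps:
Mul(36, Add(Mul(Add(9, Mul(Mul(-2, -2), -5)), Add(-15, 6)), -39)) = Mul(36, Add(Mul(Add(9, Mul(4, -5)), -9), -39)) = Mul(36, Add(Mul(Add(9, -20), -9), -39)) = Mul(36, Add(Mul(-11, -9), -39)) = Mul(36, Add(99, -39)) = Mul(36, 60) = 2160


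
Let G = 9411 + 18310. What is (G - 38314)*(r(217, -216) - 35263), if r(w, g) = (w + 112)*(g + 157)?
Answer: 579161682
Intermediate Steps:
G = 27721
r(w, g) = (112 + w)*(157 + g)
(G - 38314)*(r(217, -216) - 35263) = (27721 - 38314)*((17584 + 112*(-216) + 157*217 - 216*217) - 35263) = -10593*((17584 - 24192 + 34069 - 46872) - 35263) = -10593*(-19411 - 35263) = -10593*(-54674) = 579161682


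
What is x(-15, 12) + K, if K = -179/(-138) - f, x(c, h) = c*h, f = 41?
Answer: -30319/138 ≈ -219.70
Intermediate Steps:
K = -5479/138 (K = -179/(-138) - 1*41 = -179*(-1/138) - 41 = 179/138 - 41 = -5479/138 ≈ -39.703)
x(-15, 12) + K = -15*12 - 5479/138 = -180 - 5479/138 = -30319/138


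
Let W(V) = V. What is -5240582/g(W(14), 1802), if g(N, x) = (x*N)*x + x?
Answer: -2620291/22731329 ≈ -0.11527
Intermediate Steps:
g(N, x) = x + N*x**2 (g(N, x) = (N*x)*x + x = N*x**2 + x = x + N*x**2)
-5240582/g(W(14), 1802) = -5240582*1/(1802*(1 + 14*1802)) = -5240582*1/(1802*(1 + 25228)) = -5240582/(1802*25229) = -5240582/45462658 = -5240582*1/45462658 = -2620291/22731329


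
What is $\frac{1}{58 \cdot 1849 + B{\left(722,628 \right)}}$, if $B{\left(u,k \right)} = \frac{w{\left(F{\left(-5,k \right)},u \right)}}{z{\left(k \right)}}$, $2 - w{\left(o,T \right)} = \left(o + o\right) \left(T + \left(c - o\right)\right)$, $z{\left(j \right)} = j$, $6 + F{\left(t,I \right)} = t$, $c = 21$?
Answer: $\frac{314}{33682283} \approx 9.3224 \cdot 10^{-6}$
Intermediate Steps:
$F{\left(t,I \right)} = -6 + t$
$w{\left(o,T \right)} = 2 - 2 o \left(21 + T - o\right)$ ($w{\left(o,T \right)} = 2 - \left(o + o\right) \left(T - \left(-21 + o\right)\right) = 2 - 2 o \left(21 + T - o\right)$)
$B{\left(u,k \right)} = \frac{706 + 22 u}{k}$ ($B{\left(u,k \right)} = \frac{2 - 42 \left(-6 - 5\right) + 2 \left(-6 - 5\right)^{2} - 2 u \left(-6 - 5\right)}{k} = \frac{2 - -462 + 2 \left(-11\right)^{2} - 2 u \left(-11\right)}{k} = \frac{2 + 462 + 2 \cdot 121 + 22 u}{k} = \frac{2 + 462 + 242 + 22 u}{k} = \frac{706 + 22 u}{k}$)
$\frac{1}{58 \cdot 1849 + B{\left(722,628 \right)}} = \frac{1}{58 \cdot 1849 + \frac{2 \left(353 + 11 \cdot 722\right)}{628}} = \frac{1}{107242 + 2 \cdot \frac{1}{628} \left(353 + 7942\right)} = \frac{1}{107242 + 2 \cdot \frac{1}{628} \cdot 8295} = \frac{1}{107242 + \frac{8295}{314}} = \frac{1}{\frac{33682283}{314}} = \frac{314}{33682283}$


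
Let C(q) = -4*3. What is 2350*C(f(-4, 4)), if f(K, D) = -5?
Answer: -28200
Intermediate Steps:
C(q) = -12
2350*C(f(-4, 4)) = 2350*(-12) = -28200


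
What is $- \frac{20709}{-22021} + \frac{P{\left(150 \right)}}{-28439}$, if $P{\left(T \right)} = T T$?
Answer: $\frac{93470751}{626255219} \approx 0.14925$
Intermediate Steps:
$P{\left(T \right)} = T^{2}$
$- \frac{20709}{-22021} + \frac{P{\left(150 \right)}}{-28439} = - \frac{20709}{-22021} + \frac{150^{2}}{-28439} = \left(-20709\right) \left(- \frac{1}{22021}\right) + 22500 \left(- \frac{1}{28439}\right) = \frac{20709}{22021} - \frac{22500}{28439} = \frac{93470751}{626255219}$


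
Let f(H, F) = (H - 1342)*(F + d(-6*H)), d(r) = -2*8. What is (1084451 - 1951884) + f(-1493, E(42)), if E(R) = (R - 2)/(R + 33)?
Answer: -823585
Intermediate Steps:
E(R) = (-2 + R)/(33 + R)
d(r) = -16
f(H, F) = (-1342 + H)*(-16 + F) (f(H, F) = (H - 1342)*(F - 16) = (-1342 + H)*(-16 + F))
(1084451 - 1951884) + f(-1493, E(42)) = (1084451 - 1951884) + (21472 - 1342*(-2 + 42)/(33 + 42) - 16*(-1493) + ((-2 + 42)/(33 + 42))*(-1493)) = -867433 + (21472 - 1342*40/75 + 23888 + (40/75)*(-1493)) = -867433 + (21472 - 1342*40/75 + 23888 + ((1/75)*40)*(-1493)) = -867433 + (21472 - 1342*8/15 + 23888 + (8/15)*(-1493)) = -867433 + (21472 - 10736/15 + 23888 - 11944/15) = -867433 + 43848 = -823585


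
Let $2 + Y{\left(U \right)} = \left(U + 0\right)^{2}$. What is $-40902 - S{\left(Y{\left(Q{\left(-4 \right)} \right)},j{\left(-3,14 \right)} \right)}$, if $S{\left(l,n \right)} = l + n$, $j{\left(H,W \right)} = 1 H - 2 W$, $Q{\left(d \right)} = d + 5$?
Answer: $-40870$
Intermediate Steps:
$Q{\left(d \right)} = 5 + d$
$j{\left(H,W \right)} = H - 2 W$
$Y{\left(U \right)} = -2 + U^{2}$ ($Y{\left(U \right)} = -2 + \left(U + 0\right)^{2} = -2 + U^{2}$)
$-40902 - S{\left(Y{\left(Q{\left(-4 \right)} \right)},j{\left(-3,14 \right)} \right)} = -40902 - \left(\left(-2 + \left(5 - 4\right)^{2}\right) - 31\right) = -40902 - \left(\left(-2 + 1^{2}\right) - 31\right) = -40902 - \left(\left(-2 + 1\right) - 31\right) = -40902 - \left(-1 - 31\right) = -40902 - -32 = -40902 + 32 = -40870$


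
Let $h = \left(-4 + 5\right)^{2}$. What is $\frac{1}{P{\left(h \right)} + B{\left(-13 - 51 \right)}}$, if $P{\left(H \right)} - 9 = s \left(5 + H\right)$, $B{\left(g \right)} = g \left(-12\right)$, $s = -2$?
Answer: $\frac{1}{765} \approx 0.0013072$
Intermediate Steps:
$h = 1$ ($h = 1^{2} = 1$)
$B{\left(g \right)} = - 12 g$
$P{\left(H \right)} = -1 - 2 H$ ($P{\left(H \right)} = 9 - 2 \left(5 + H\right) = 9 - \left(10 + 2 H\right) = -1 - 2 H$)
$\frac{1}{P{\left(h \right)} + B{\left(-13 - 51 \right)}} = \frac{1}{\left(-1 - 2\right) - 12 \left(-13 - 51\right)} = \frac{1}{-3 - -768} = \frac{1}{-3 + 768} = \frac{1}{765}$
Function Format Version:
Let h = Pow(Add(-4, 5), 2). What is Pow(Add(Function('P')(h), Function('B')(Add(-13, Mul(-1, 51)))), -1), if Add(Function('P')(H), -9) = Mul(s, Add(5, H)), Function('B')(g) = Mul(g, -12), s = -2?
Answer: Rational(1, 765) ≈ 0.0013072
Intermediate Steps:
h = 1 (h = Pow(1, 2) = 1)
Function('B')(g) = Mul(-12, g)
Function('P')(H) = Add(-1, Mul(-2, H)) (Function('P')(H) = Add(9, Mul(-2, Add(5, H))) = Add(9, Add(-10, Mul(-2, H))) = Add(-1, Mul(-2, H)))
Pow(Add(Function('P')(h), Function('B')(Add(-13, Mul(-1, 51)))), -1) = Pow(Add(Add(-1, Mul(-2, 1)), Mul(-12, Add(-13, Mul(-1, 51)))), -1) = Pow(Add(Add(-1, -2), Mul(-12, Add(-13, -51))), -1) = Pow(Add(-3, Mul(-12, -64)), -1) = Pow(Add(-3, 768), -1) = Pow(765, -1) = Rational(1, 765)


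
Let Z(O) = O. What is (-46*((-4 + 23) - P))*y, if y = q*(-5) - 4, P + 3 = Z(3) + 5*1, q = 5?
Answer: 18676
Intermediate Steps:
P = 5 (P = -3 + (3 + 5*1) = -3 + (3 + 5) = -3 + 8 = 5)
y = -29 (y = 5*(-5) - 4 = -25 - 4 = -29)
(-46*((-4 + 23) - P))*y = -46*((-4 + 23) - 1*5)*(-29) = -46*(19 - 5)*(-29) = -46*14*(-29) = -644*(-29) = 18676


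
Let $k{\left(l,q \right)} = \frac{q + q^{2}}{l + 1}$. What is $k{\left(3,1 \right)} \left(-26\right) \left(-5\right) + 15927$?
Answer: $15992$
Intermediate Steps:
$k{\left(l,q \right)} = \frac{q + q^{2}}{1 + l}$
$k{\left(3,1 \right)} \left(-26\right) \left(-5\right) + 15927 = 1 \frac{1}{1 + 3} \left(1 + 1\right) \left(-26\right) \left(-5\right) + 15927 = 1 \cdot \frac{1}{4} \cdot 2 \left(-26\right) \left(-5\right) + 15927 = \frac{1}{2} \left(-26\right) \left(-5\right) + 15927 = \left(-13\right) \left(-5\right) + 15927 = 65 + 15927 = 15992$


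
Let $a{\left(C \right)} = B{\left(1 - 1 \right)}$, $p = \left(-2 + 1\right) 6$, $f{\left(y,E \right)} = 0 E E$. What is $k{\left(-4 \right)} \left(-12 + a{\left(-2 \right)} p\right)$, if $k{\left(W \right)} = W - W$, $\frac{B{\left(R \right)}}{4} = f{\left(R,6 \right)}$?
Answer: $0$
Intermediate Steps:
$f{\left(y,E \right)} = 0$ ($f{\left(y,E \right)} = 0 E = 0$)
$B{\left(R \right)} = 0$ ($B{\left(R \right)} = 4 \cdot 0 = 0$)
$p = -6$ ($p = \left(-1\right) 6 = -6$)
$a{\left(C \right)} = 0$
$k{\left(W \right)} = 0$
$k{\left(-4 \right)} \left(-12 + a{\left(-2 \right)} p\right) = 0 \left(-12 + 0 \left(-6\right)\right) = 0 \left(-12 + 0\right) = 0 \left(-12\right) = 0$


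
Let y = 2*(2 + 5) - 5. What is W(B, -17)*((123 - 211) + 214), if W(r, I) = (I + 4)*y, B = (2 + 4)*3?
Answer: -14742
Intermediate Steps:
y = 9 (y = 2*7 - 5 = 14 - 5 = 9)
B = 18 (B = 6*3 = 18)
W(r, I) = 36 + 9*I (W(r, I) = (I + 4)*9 = (4 + I)*9 = 36 + 9*I)
W(B, -17)*((123 - 211) + 214) = (36 + 9*(-17))*((123 - 211) + 214) = (36 - 153)*(-88 + 214) = -117*126 = -14742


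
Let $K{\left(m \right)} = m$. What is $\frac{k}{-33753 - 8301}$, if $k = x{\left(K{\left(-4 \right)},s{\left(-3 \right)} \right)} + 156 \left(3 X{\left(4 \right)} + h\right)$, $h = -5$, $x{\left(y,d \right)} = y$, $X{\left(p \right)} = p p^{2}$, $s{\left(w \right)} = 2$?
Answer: $- \frac{14584}{21027} \approx -0.69358$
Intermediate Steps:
$X{\left(p \right)} = p^{3}$
$k = 29168$ ($k = -4 + 156 \left(3 \cdot 4^{3} - 5\right) = -4 + 156 \left(3 \cdot 64 - 5\right) = -4 + 156 \left(192 - 5\right) = -4 + 156 \cdot 187 = -4 + 29172 = 29168$)
$\frac{k}{-33753 - 8301} = \frac{29168}{-33753 - 8301} = \frac{29168}{-42054} = 29168 \left(- \frac{1}{42054}\right) = - \frac{14584}{21027}$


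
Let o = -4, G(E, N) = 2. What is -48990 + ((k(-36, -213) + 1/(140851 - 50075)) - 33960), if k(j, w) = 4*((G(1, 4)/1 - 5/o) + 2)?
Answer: -7527962903/90776 ≈ -82929.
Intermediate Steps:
k(j, w) = 21 (k(j, w) = 4*((2/1 - 5/(-4)) + 2) = 4*((2*1 - 5*(-¼)) + 2) = 4*((2 + 5/4) + 2) = 4*(13/4 + 2) = 4*(21/4) = 21)
-48990 + ((k(-36, -213) + 1/(140851 - 50075)) - 33960) = -48990 + ((21 + 1/(140851 - 50075)) - 33960) = -48990 + ((21 + 1/90776) - 33960) = -48990 + (1906297/90776 - 33960) = -48990 - 3080846663/90776 = -7527962903/90776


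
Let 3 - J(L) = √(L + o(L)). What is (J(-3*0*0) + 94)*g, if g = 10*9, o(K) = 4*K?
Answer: 8730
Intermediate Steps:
g = 90
J(L) = 3 - √5*√L (J(L) = 3 - √(L + 4*L) = 3 - √(5*L) = 3 - √5*√L)
(J(-3*0*0) + 94)*g = ((3 - √5*√(-3*0*0)) + 94)*90 = ((3 - √5*√(0*0)) + 94)*90 = ((3 - √5*√0) + 94)*90 = ((3 - 1*√5*0) + 94)*90 = ((3 + 0) + 94)*90 = (3 + 94)*90 = 97*90 = 8730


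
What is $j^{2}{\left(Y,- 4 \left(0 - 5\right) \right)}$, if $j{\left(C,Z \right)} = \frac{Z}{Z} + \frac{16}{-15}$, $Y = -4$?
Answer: $\frac{1}{225} \approx 0.0044444$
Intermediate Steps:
$j{\left(C,Z \right)} = - \frac{1}{15}$ ($j{\left(C,Z \right)} = 1 + 16 \left(- \frac{1}{15}\right) = 1 - \frac{16}{15} = - \frac{1}{15}$)
$j^{2}{\left(Y,- 4 \left(0 - 5\right) \right)} = \left(- \frac{1}{15}\right)^{2} = \frac{1}{225}$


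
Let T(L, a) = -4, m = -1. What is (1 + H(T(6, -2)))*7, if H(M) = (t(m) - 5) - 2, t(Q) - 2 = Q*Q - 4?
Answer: -49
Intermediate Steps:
t(Q) = -2 + Q² (t(Q) = 2 + (Q*Q - 4) = 2 + (Q² - 4) = 2 + (-4 + Q²) = -2 + Q²)
H(M) = -8 (H(M) = ((-2 + (-1)²) - 5) - 2 = ((-2 + 1) - 5) - 2 = (-1 - 5) - 2 = -6 - 2 = -8)
(1 + H(T(6, -2)))*7 = (1 - 8)*7 = -7*7 = -49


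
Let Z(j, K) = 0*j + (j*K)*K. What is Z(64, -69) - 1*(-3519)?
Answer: 308223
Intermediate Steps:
Z(j, K) = j*K² (Z(j, K) = 0 + (K*j)*K = 0 + j*K² = j*K²)
Z(64, -69) - 1*(-3519) = 64*(-69)² - 1*(-3519) = 64*4761 + 3519 = 304704 + 3519 = 308223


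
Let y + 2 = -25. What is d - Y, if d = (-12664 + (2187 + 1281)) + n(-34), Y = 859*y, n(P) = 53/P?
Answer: 475845/34 ≈ 13995.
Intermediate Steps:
y = -27 (y = -2 - 25 = -27)
Y = -23193 (Y = 859*(-27) = -23193)
d = -312717/34 (d = (-12664 + (2187 + 1281)) + 53/(-34) = (-12664 + 3468) + 53*(-1/34) = -9196 - 53/34 = -312717/34 ≈ -9197.6)
d - Y = -312717/34 - 1*(-23193) = -312717/34 + 23193 = 475845/34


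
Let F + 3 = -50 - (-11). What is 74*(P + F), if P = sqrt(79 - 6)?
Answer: -3108 + 74*sqrt(73) ≈ -2475.7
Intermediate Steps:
P = sqrt(73) ≈ 8.5440
F = -42 (F = -3 + (-50 - (-11)) = -3 + (-50 - 1*(-11)) = -3 + (-50 + 11) = -3 - 39 = -42)
74*(P + F) = 74*(sqrt(73) - 42) = 74*(-42 + sqrt(73)) = -3108 + 74*sqrt(73)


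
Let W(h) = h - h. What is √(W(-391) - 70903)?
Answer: 7*I*√1447 ≈ 266.28*I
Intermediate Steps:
W(h) = 0
√(W(-391) - 70903) = √(0 - 70903) = √(-70903) = 7*I*√1447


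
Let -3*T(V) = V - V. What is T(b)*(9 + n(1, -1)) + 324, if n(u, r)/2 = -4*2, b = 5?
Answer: 324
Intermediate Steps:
n(u, r) = -16 (n(u, r) = 2*(-4*2) = 2*(-8) = -16)
T(V) = 0 (T(V) = -(V - V)/3 = -⅓*0 = 0)
T(b)*(9 + n(1, -1)) + 324 = 0*(9 - 16) + 324 = 0*(-7) + 324 = 0 + 324 = 324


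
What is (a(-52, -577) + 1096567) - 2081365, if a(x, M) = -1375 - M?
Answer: -985596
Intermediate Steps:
(a(-52, -577) + 1096567) - 2081365 = ((-1375 - 1*(-577)) + 1096567) - 2081365 = ((-1375 + 577) + 1096567) - 2081365 = (-798 + 1096567) - 2081365 = 1095769 - 2081365 = -985596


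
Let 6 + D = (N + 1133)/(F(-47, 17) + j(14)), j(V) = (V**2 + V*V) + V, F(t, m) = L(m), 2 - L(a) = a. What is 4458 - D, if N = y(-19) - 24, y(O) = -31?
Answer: 1744346/391 ≈ 4461.2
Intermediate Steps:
L(a) = 2 - a
F(t, m) = 2 - m
j(V) = V + 2*V**2 (j(V) = (V**2 + V**2) + V = 2*V**2 + V = V + 2*V**2)
N = -55 (N = -31 - 24 = -55)
D = -1268/391 (D = -6 + (-55 + 1133)/((2 - 1*17) + 14*(1 + 2*14)) = -6 + 1078/((2 - 17) + 14*(1 + 28)) = -6 + 1078/(-15 + 14*29) = -6 + 1078/(-15 + 406) = -6 + 1078/391 = -1268/391 ≈ -3.2430)
4458 - D = 4458 - 1*(-1268/391) = 4458 + 1268/391 = 1744346/391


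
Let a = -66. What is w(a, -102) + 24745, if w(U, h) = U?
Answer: 24679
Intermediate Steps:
w(a, -102) + 24745 = -66 + 24745 = 24679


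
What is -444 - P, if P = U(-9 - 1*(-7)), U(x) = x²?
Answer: -448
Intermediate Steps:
P = 4 (P = (-9 - 1*(-7))² = (-9 + 7)² = (-2)² = 4)
-444 - P = -444 - 1*4 = -444 - 4 = -448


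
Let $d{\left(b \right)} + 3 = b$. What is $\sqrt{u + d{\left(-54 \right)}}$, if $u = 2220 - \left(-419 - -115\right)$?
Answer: $\sqrt{2467} \approx 49.669$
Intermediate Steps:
$d{\left(b \right)} = -3 + b$
$u = 2524$ ($u = 2220 - \left(-419 + 115\right) = 2220 - -304 = 2220 + 304 = 2524$)
$\sqrt{u + d{\left(-54 \right)}} = \sqrt{2524 - 57} = \sqrt{2467}$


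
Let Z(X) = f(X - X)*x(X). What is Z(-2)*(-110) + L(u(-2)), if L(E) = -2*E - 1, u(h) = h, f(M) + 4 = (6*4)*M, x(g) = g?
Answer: -877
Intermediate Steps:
f(M) = -4 + 24*M (f(M) = -4 + (6*4)*M = -4 + 24*M)
L(E) = -1 - 2*E
Z(X) = -4*X (Z(X) = (-4 + 24*(X - X))*X = (-4 + 24*0)*X = (-4 + 0)*X = -4*X)
Z(-2)*(-110) + L(u(-2)) = -4*(-2)*(-110) + (-1 - 2*(-2)) = 8*(-110) + (-1 + 4) = -880 + 3 = -877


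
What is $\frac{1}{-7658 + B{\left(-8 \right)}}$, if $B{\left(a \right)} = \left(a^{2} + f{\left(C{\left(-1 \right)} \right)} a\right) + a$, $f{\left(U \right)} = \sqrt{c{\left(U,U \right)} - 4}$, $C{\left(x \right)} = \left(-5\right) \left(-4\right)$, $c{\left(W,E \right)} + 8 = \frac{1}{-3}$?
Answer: $- \frac{11403}{86686790} + \frac{2 i \sqrt{111}}{43343395} \approx -0.00013154 + 4.8615 \cdot 10^{-7} i$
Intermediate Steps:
$c{\left(W,E \right)} = - \frac{25}{3}$ ($c{\left(W,E \right)} = -8 + \frac{1}{-3} = -8 - \frac{1}{3} = - \frac{25}{3}$)
$C{\left(x \right)} = 20$
$f{\left(U \right)} = \frac{i \sqrt{111}}{3}$ ($f{\left(U \right)} = \sqrt{- \frac{25}{3} - 4} = \sqrt{- \frac{37}{3}} = \frac{i \sqrt{111}}{3}$)
$B{\left(a \right)} = a + a^{2} + \frac{i a \sqrt{111}}{3}$ ($B{\left(a \right)} = \left(a^{2} + \frac{i \sqrt{111}}{3} a\right) + a = \left(a^{2} + \frac{i a \sqrt{111}}{3}\right) + a = a + a^{2} + \frac{i a \sqrt{111}}{3}$)
$\frac{1}{-7658 + B{\left(-8 \right)}} = \frac{1}{-7658 + \frac{1}{3} \left(-8\right) \left(3 + 3 \left(-8\right) + i \sqrt{111}\right)} = \frac{1}{-7658 + \frac{1}{3} \left(-8\right) \left(3 - 24 + i \sqrt{111}\right)} = \frac{1}{-7658 + \frac{1}{3} \left(-8\right) \left(-21 + i \sqrt{111}\right)} = \frac{1}{-7658 + \left(56 - \frac{8 i \sqrt{111}}{3}\right)} = \frac{1}{-7602 - \frac{8 i \sqrt{111}}{3}}$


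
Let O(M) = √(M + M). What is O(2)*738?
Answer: 1476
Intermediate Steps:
O(M) = √2*√M (O(M) = √(2*M) = √2*√M)
O(2)*738 = (√2*√2)*738 = 2*738 = 1476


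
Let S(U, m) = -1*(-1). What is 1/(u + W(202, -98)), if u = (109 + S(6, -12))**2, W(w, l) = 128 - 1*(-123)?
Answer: 1/12351 ≈ 8.0965e-5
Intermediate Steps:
W(w, l) = 251 (W(w, l) = 128 + 123 = 251)
S(U, m) = 1
u = 12100 (u = (109 + 1)**2 = 110**2 = 12100)
1/(u + W(202, -98)) = 1/(12100 + 251) = 1/12351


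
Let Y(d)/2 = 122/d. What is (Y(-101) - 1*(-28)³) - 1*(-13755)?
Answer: 3606163/101 ≈ 35705.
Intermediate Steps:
Y(d) = 244/d (Y(d) = 2*(122/d) = 244/d)
(Y(-101) - 1*(-28)³) - 1*(-13755) = (244/(-101) - 1*(-28)³) - 1*(-13755) = (244*(-1/101) - 1*(-21952)) + 13755 = (-244/101 + 21952) + 13755 = 2216908/101 + 13755 = 3606163/101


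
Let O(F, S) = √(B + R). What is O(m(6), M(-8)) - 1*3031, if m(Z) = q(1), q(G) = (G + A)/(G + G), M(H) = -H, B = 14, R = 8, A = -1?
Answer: -3031 + √22 ≈ -3026.3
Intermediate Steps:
q(G) = (-1 + G)/(2*G) (q(G) = (G - 1)/(G + G) = (-1 + G)/((2*G)) = (-1 + G)*(1/(2*G)) = (-1 + G)/(2*G))
m(Z) = 0 (m(Z) = (½)*(-1 + 1)/1 = (½)*1*0 = 0)
O(F, S) = √22 (O(F, S) = √(14 + 8) = √22)
O(m(6), M(-8)) - 1*3031 = √22 - 1*3031 = √22 - 3031 = -3031 + √22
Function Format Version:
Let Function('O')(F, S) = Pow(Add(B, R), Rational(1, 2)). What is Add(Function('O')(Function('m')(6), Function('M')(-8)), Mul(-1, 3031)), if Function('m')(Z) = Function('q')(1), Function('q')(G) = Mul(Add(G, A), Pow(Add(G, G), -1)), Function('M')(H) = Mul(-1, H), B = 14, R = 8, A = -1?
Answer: Add(-3031, Pow(22, Rational(1, 2))) ≈ -3026.3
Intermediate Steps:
Function('q')(G) = Mul(Rational(1, 2), Pow(G, -1), Add(-1, G)) (Function('q')(G) = Mul(Add(G, -1), Pow(Add(G, G), -1)) = Mul(Add(-1, G), Pow(Mul(2, G), -1)) = Mul(Add(-1, G), Mul(Rational(1, 2), Pow(G, -1))) = Mul(Rational(1, 2), Pow(G, -1), Add(-1, G)))
Function('m')(Z) = 0 (Function('m')(Z) = Mul(Rational(1, 2), Pow(1, -1), Add(-1, 1)) = Mul(Rational(1, 2), 1, 0) = 0)
Function('O')(F, S) = Pow(22, Rational(1, 2)) (Function('O')(F, S) = Pow(Add(14, 8), Rational(1, 2)) = Pow(22, Rational(1, 2)))
Add(Function('O')(Function('m')(6), Function('M')(-8)), Mul(-1, 3031)) = Add(Pow(22, Rational(1, 2)), Mul(-1, 3031)) = Add(Pow(22, Rational(1, 2)), -3031) = Add(-3031, Pow(22, Rational(1, 2)))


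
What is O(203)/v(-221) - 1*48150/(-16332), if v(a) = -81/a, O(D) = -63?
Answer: -4138709/24498 ≈ -168.94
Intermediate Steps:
O(203)/v(-221) - 1*48150/(-16332) = -63/((-81/(-221))) - 1*48150/(-16332) = -63/((-81*(-1/221))) - 48150*(-1/16332) = -63/81/221 + 8025/2722 = -63*221/81 + 8025/2722 = -1547/9 + 8025/2722 = -4138709/24498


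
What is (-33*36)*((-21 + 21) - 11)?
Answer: 13068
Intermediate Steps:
(-33*36)*((-21 + 21) - 11) = -1188*(0 - 11) = -1188*(-11) = 13068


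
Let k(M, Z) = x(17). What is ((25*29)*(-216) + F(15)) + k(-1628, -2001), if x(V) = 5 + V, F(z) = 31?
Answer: -156547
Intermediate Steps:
k(M, Z) = 22 (k(M, Z) = 5 + 17 = 22)
((25*29)*(-216) + F(15)) + k(-1628, -2001) = ((25*29)*(-216) + 31) + 22 = (725*(-216) + 31) + 22 = (-156600 + 31) + 22 = -156569 + 22 = -156547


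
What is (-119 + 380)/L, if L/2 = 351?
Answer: 29/78 ≈ 0.37179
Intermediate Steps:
L = 702 (L = 2*351 = 702)
(-119 + 380)/L = (-119 + 380)/702 = 261*(1/702) = 29/78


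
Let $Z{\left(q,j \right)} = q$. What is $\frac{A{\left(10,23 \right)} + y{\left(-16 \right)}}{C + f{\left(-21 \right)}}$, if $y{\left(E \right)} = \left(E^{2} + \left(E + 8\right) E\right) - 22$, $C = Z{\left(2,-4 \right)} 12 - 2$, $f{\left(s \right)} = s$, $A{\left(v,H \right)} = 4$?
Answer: $366$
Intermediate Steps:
$C = 22$ ($C = 2 \cdot 12 - 2 = 24 - 2 = 22$)
$y{\left(E \right)} = -22 + E^{2} + E \left(8 + E\right)$ ($y{\left(E \right)} = \left(E^{2} + \left(8 + E\right) E\right) - 22 = \left(E^{2} + E \left(8 + E\right)\right) - 22 = -22 + E^{2} + E \left(8 + E\right)$)
$\frac{A{\left(10,23 \right)} + y{\left(-16 \right)}}{C + f{\left(-21 \right)}} = \frac{4 + \left(-22 + 2 \left(-16\right)^{2} + 8 \left(-16\right)\right)}{22 - 21} = \frac{4 - -362}{1} = \left(4 - -362\right) 1 = \left(4 + 362\right) 1 = 366 \cdot 1 = 366$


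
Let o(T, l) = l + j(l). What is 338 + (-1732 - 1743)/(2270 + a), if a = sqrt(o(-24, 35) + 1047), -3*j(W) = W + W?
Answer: 2600151181/7727762 + 3475*sqrt(2382)/7727762 ≈ 336.49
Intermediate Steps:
j(W) = -2*W/3 (j(W) = -(W + W)/3 = -2*W/3)
o(T, l) = l/3 (o(T, l) = l - 2*l/3 = l/3)
a = 2*sqrt(2382)/3 (a = sqrt((1/3)*35 + 1047) = sqrt(35/3 + 1047) = sqrt(3176/3) = 2*sqrt(2382)/3 ≈ 32.537)
338 + (-1732 - 1743)/(2270 + a) = 338 + (-1732 - 1743)/(2270 + 2*sqrt(2382)/3) = 338 - 3475/(2270 + 2*sqrt(2382)/3)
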